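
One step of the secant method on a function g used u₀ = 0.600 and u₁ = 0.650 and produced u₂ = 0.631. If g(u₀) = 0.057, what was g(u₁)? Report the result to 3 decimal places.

-0.035

The secant line through (0.600, 0.057) and (0.650, g(u₁)) crosses zero at u₂ = 0.631.
So (0.600, 0.057), (0.650, g(u₁)), (0.631, 0) are collinear:
g(u₁) = 0.057 · (0.650 − 0.631) / (0.600 − 0.631) = 0.057 · (0.01900)/(-0.03100) = -0.03494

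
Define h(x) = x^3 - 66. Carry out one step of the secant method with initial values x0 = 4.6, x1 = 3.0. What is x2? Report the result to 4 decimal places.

h(4.6) = 31.336000, h(3.0) = -39.000000
x2 = 3.000000 − (-39.000000)·(3.000000 − 4.600000) / (-39.000000 − 31.336000) = 3.000000 − (62.400000)/(-70.336000) = 3.887170

3.8872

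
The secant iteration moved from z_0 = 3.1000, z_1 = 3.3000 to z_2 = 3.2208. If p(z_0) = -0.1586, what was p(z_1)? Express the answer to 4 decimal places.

0.1040

The secant line through (3.1000, -0.1586) and (3.3000, p(z_1)) crosses zero at z_2 = 3.2208.
So (3.1000, -0.1586), (3.3000, p(z_1)), (3.2208, 0) are collinear:
p(z_1) = -0.1586 · (3.3000 − 3.2208) / (3.1000 − 3.2208) = -0.1586 · (0.079200)/(-0.120800) = 0.103983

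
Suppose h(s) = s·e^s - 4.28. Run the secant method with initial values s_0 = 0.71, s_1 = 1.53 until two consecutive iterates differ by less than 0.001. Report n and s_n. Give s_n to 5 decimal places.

n = 6, s_n = 1.23936

h(0.71) = -2.8358662, h(1.53) = 2.7858105
s_2 = 1.5300000 − 2.7858105·(0.8200000)/(5.6216767) = 1.1236507;  |Δ| = 0.4063493
h(1.1236507) = -0.8235793
s_3 = 1.1236507 − (-0.8235793)·(-0.4063493)/(-3.6093899) = 1.2163702;  |Δ| = 0.0927195
h(1.2163702) = -0.1748538
s_4 = 1.2163702 − (-0.1748538)·(0.0927195)/(0.6487255) = 1.2413613;  |Δ| = 0.0249911
h(1.2413613) = 0.0155082
s_5 = 1.2413613 − 0.0155082·(0.0249911)/(0.1903620) = 1.2393253;  |Δ| = 0.0020359
h(1.2393253) = -0.0002590
s_6 = 1.2393253 − (-0.0002590)·(-0.0020359)/(-0.0157672) = 1.2393588;  |Δ| = 0.0000334
|s_6 − s_5| = 0.0000334 < 0.001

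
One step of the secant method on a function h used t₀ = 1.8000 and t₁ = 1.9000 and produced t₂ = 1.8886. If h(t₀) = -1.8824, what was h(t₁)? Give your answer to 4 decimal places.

The secant line through (1.8000, -1.8824) and (1.9000, h(t₁)) crosses zero at t₂ = 1.8886.
So (1.8000, -1.8824), (1.9000, h(t₁)), (1.8886, 0) are collinear:
h(t₁) = -1.8824 · (1.9000 − 1.8886) / (1.8000 − 1.8886) = -1.8824 · (0.011400)/(-0.088600) = 0.242205

0.2422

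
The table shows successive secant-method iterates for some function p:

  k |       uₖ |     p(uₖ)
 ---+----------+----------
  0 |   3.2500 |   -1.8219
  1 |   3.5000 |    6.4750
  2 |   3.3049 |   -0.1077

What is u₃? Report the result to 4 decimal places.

3.3081

u₃ = 3.3049 − (-0.1077)·(3.3049 − 3.5000) / (-0.1077 − 6.4750)
   = 3.3049 − (0.021012)/(-6.582700) = 3.308092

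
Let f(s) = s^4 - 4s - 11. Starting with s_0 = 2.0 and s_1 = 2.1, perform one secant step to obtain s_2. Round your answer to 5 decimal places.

f(2.0) = -3.0000000, f(2.1) = 0.0481000
s_2 = 2.1000000 − 0.0481000·(2.1000000 − 2.0000000) / (0.0481000 − (-3.0000000)) = 2.1000000 − (0.0048100)/(3.0481000) = 2.0984220

2.09842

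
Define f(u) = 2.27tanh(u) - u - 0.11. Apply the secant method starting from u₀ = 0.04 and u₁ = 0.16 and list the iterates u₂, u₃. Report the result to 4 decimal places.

f(0.04) = -0.059248, f(0.16) = 0.090132
u₂ = 0.160000 − 0.090132·(0.160000 − 0.040000) / (0.090132 − (-0.059248)) = 0.160000 − (0.010816)/(0.149381) = 0.087595
f(0.087595) = 0.000739
u₃ = 0.087595 − 0.000739·(0.087595 − 0.160000) / (0.000739 − 0.090132) = 0.087595 − (-0.000054)/(-0.089393) = 0.086997

0.0876, 0.0870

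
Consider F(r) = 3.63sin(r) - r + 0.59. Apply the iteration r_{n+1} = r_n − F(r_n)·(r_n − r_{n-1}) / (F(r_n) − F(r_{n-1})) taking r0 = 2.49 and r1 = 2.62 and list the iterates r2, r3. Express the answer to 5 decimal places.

F(2.49) = 0.3014263, F(2.62) = -0.2213102
r2 = 2.6200000 − (-0.2213102)·(2.6200000 − 2.4900000) / (-0.2213102 − 0.3014263) = 2.6200000 − (-0.0287703)/(-0.5227365) = 2.5649621
F(2.5649621) = 0.0041227
r3 = 2.5649621 − 0.0041227·(2.5649621 − 2.6200000) / (0.0041227 − (-0.2213102)) = 2.5649621 − (-0.0002269)/(0.2254330) = 2.5659686

2.56496, 2.56597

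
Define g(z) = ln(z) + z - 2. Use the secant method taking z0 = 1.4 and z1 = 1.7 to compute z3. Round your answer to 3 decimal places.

g(1.4) = -0.26353, g(1.7) = 0.23063
z2 = 1.70000 − 0.23063·(1.70000 − 1.40000) / (0.23063 − (-0.26353)) = 1.70000 − (0.06919)/(0.49416) = 1.55999
g(1.55999) = 0.00466
z3 = 1.55999 − 0.00466·(1.55999 − 1.70000) / (0.00466 − 0.23063) = 1.55999 − (-0.00065)/(-0.22596) = 1.55710

1.557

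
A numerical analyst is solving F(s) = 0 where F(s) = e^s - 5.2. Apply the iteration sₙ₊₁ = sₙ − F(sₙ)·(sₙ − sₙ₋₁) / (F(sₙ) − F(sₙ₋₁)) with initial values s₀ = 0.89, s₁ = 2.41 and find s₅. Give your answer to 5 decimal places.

1.64799

F(0.89) = -2.7648703, F(2.41) = 5.9339611
s₂ = 2.4100000 − 5.9339611·(2.4100000 − 0.8900000) / (5.9339611 − (-2.7648703)) = 2.4100000 − (9.0196209)/(8.6988315) = 1.3731227
F(1.3731227) = -1.2523412
s₃ = 1.3731227 − (-1.2523412)·(1.3731227 − 2.4100000) / (-1.2523412 − 5.9339611) = 1.3731227 − (1.2985242)/(-7.1863023) = 1.5538170
F(1.5538170) = -0.4705116
s₄ = 1.5538170 − (-0.4705116)·(1.5538170 − 1.3731227) / (-0.4705116 − (-1.2523412)) = 1.5538170 − (-0.0850188)/(0.7818296) = 1.6625604
F(1.6625604) = 0.0727941
s₅ = 1.6625604 − 0.0727941·(1.6625604 − 1.5538170) / (0.0727941 − (-0.4705116)) = 1.6625604 − (0.0079159)/(0.5433057) = 1.6479906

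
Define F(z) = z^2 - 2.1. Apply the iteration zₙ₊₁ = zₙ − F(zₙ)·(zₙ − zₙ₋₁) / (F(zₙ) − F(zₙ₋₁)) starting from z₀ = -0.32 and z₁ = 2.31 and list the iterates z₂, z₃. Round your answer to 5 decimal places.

F(-0.32) = -1.9976000, F(2.31) = 3.2361000
z₂ = 2.3100000 − 3.2361000·(2.3100000 − (-0.3200000)) / (3.2361000 − (-1.9976000)) = 2.3100000 − (8.5109430)/(5.2337000) = 0.6838191
F(0.6838191) = -1.6323914
z₃ = 0.6838191 − (-1.6323914)·(0.6838191 − 2.3100000) / (-1.6323914 − 3.2361000) = 0.6838191 − (2.6545638)/(-4.8684914) = 1.2290730

0.68382, 1.22907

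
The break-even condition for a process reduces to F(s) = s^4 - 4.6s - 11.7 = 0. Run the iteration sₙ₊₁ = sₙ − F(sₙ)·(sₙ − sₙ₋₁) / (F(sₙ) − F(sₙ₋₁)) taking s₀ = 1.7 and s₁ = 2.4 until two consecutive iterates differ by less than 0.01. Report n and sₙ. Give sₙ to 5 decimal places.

F(1.7) = -11.1679000, F(2.4) = 10.4376000
s₂ = 2.4000000 − 10.4376000·(0.7000000)/(21.6055000) = 2.0618306;  |Δ| = 0.3381694
F(2.0618306) = -3.1121848
s₃ = 2.0618306 − (-3.1121848)·(-0.3381694)/(-13.5497848) = 2.1395031;  |Δ| = 0.0776725
F(2.1395031) = -0.5884517
s₄ = 2.1395031 − (-0.5884517)·(0.0776725)/(2.5237331) = 2.1576137;  |Δ| = 0.0181107
F(2.1576137) = 0.0467676
s₅ = 2.1576137 − 0.0467676·(0.0181107)/(0.6352193) = 2.1562804;  |Δ| = 0.0013334
|s₅ − s₄| = 0.0013334 < 0.01

n = 5, sₙ = 2.15628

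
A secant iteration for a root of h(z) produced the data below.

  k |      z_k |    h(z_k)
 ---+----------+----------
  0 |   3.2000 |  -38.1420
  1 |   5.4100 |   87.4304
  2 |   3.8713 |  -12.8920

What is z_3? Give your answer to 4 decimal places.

4.0690

z_3 = 3.8713 − (-12.8920)·(3.8713 − 5.4100) / (-12.8920 − 87.4304)
   = 3.8713 − (19.836920)/(-100.322400) = 4.069032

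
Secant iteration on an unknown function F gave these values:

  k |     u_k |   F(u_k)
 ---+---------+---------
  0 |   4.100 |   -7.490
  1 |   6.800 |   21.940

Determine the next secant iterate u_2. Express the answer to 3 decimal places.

4.787

u_2 = 6.800 − 21.940·(6.800 − 4.100) / (21.940 − (-7.490))
   = 6.800 − (59.23800)/(29.43000) = 4.78716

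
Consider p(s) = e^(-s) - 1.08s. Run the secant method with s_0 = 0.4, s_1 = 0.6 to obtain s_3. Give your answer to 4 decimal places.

p(0.4) = 0.238320, p(0.6) = -0.099188
s_2 = 0.600000 − (-0.099188)·(0.600000 − 0.400000) / (-0.099188 − 0.238320) = 0.600000 − (-0.019838)/(-0.337508) = 0.541223
p(0.541223) = -0.002485
s_3 = 0.541223 − (-0.002485)·(0.541223 − 0.600000) / (-0.002485 − (-0.099188)) = 0.541223 − (0.000146)/(0.096703) = 0.539713

0.5397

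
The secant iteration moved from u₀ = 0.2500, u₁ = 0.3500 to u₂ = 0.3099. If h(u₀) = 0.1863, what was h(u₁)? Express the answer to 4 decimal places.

The secant line through (0.2500, 0.1863) and (0.3500, h(u₁)) crosses zero at u₂ = 0.3099.
So (0.2500, 0.1863), (0.3500, h(u₁)), (0.3099, 0) are collinear:
h(u₁) = 0.1863 · (0.3500 − 0.3099) / (0.2500 − 0.3099) = 0.1863 · (0.040100)/(-0.059900) = -0.124718

-0.1247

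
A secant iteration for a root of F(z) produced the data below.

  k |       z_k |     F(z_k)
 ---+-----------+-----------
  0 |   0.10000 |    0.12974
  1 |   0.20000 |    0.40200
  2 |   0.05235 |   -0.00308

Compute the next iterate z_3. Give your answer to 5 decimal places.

0.05347

z_3 = 0.05235 − (-0.00308)·(0.05235 − 0.20000) / (-0.00308 − 0.40200)
   = 0.05235 − (0.0004548)/(-0.4050800) = 0.0534726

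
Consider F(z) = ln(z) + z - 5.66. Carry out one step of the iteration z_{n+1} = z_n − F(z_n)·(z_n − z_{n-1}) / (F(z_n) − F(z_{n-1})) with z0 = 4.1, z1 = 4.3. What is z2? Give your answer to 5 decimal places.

F(4.1) = -0.1490130, F(4.3) = 0.0986150
z2 = 4.3000000 − 0.0986150·(4.3000000 − 4.1000000) / (0.0986150 − (-0.1490130)) = 4.3000000 − (0.0197230)/(0.2476280) = 4.2203523

4.22035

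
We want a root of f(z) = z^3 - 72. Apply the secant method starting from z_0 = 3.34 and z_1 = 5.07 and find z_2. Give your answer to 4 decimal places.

f(3.34) = -34.740296, f(5.07) = 58.323843
z_2 = 5.070000 − 58.323843·(5.070000 − 3.340000) / (58.323843 − (-34.740296)) = 5.070000 − (100.900248)/(93.064139) = 3.985799

3.9858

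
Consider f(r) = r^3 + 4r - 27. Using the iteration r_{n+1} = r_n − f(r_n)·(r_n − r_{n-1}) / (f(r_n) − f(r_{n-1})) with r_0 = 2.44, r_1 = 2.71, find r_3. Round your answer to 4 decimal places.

f(2.44) = -2.713216, f(2.71) = 3.742511
r_2 = 2.710000 − 3.742511·(2.710000 − 2.440000) / (3.742511 − (-2.713216)) = 2.710000 − (1.010478)/(6.455727) = 2.553476
f(2.553476) = -0.136827
r_3 = 2.553476 − (-0.136827)·(2.553476 − 2.710000) / (-0.136827 − 3.742511) = 2.553476 − (0.021417)/(-3.879338) = 2.558996

2.5590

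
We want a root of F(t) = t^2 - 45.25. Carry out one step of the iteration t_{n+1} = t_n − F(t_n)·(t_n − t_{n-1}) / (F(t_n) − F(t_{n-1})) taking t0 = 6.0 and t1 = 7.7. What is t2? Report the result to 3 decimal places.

F(6.0) = -9.25000, F(7.7) = 14.04000
t2 = 7.70000 − 14.04000·(7.70000 − 6.00000) / (14.04000 − (-9.25000)) = 7.70000 − (23.86800)/(23.29000) = 6.67518

6.675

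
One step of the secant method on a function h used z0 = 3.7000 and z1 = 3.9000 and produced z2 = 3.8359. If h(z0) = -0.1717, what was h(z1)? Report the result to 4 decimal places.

The secant line through (3.7000, -0.1717) and (3.9000, h(z1)) crosses zero at z2 = 3.8359.
So (3.7000, -0.1717), (3.9000, h(z1)), (3.8359, 0) are collinear:
h(z1) = -0.1717 · (3.9000 − 3.8359) / (3.7000 − 3.8359) = -0.1717 · (0.064100)/(-0.135900) = 0.080986

0.0810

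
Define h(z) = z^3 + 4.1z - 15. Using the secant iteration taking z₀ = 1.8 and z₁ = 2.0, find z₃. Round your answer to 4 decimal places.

1.9232

h(1.8) = -1.788000, h(2.0) = 1.200000
z₂ = 2.000000 − 1.200000·(2.000000 − 1.800000) / (1.200000 − (-1.788000)) = 2.000000 − (0.240000)/(2.988000) = 1.919679
h(1.919679) = -0.054982
z₃ = 1.919679 − (-0.054982)·(1.919679 − 2.000000) / (-0.054982 − 1.200000) = 1.919679 − (0.004416)/(-1.254982) = 1.923198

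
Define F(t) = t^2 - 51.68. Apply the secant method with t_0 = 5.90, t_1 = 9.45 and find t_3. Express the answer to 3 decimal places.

7.163

F(5.90) = -16.87000, F(9.45) = 37.62250
t_2 = 9.45000 − 37.62250·(9.45000 − 5.90000) / (37.62250 − (-16.87000)) = 9.45000 − (133.55987)/(54.49250) = 6.99902
F(6.99902) = -2.69368
t_3 = 6.99902 − (-2.69368)·(6.99902 − 9.45000) / (-2.69368 − 37.62250) = 6.99902 − (6.60215)/(-40.31618) = 7.16278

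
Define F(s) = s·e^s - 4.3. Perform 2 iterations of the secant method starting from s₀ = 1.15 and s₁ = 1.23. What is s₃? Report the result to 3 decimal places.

F(1.15) = -0.66808, F(1.23) = -0.09189
s₂ = 1.23000 − (-0.09189)·(1.23000 − 1.15000) / (-0.09189 − (-0.66808)) = 1.23000 − (-0.00735)/(0.57619) = 1.24276
F(1.24276) = 0.00635
s₃ = 1.24276 − 0.00635·(1.24276 − 1.23000) / (0.00635 − (-0.09189)) = 1.24276 − (0.00008)/(0.09824) = 1.24193

1.242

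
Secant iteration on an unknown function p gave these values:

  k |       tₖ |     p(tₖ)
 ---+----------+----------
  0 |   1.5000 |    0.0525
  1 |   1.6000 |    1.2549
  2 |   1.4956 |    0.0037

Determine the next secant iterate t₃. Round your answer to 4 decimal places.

t₃ = 1.4956 − 0.0037·(1.4956 − 1.6000) / (0.0037 − 1.2549)
   = 1.4956 − (-0.000386)/(-1.251200) = 1.495291

1.4953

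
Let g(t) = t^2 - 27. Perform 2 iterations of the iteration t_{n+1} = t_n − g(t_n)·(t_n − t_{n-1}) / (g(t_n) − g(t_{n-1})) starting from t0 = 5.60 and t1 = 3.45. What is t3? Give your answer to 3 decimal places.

5.212

g(5.60) = 4.36000, g(3.45) = -15.09750
t2 = 3.45000 − (-15.09750)·(3.45000 − 5.60000) / (-15.09750 − 4.36000) = 3.45000 − (32.45962)/(-19.45750) = 5.11823
g(5.11823) = -0.80370
t3 = 5.11823 − (-0.80370)·(5.11823 − 3.45000) / (-0.80370 − (-15.09750)) = 5.11823 − (-1.34076)/(14.29380) = 5.21203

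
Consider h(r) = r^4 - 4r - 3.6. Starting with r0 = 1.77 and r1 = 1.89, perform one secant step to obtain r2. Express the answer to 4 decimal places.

h(1.77) = -0.864938, h(1.89) = 1.599898
r2 = 1.890000 − 1.599898·(1.890000 − 1.770000) / (1.599898 − (-0.864938)) = 1.890000 − (0.191988)/(2.464836) = 1.812109

1.8121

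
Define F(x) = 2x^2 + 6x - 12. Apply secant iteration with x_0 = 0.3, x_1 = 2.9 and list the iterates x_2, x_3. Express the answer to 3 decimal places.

F(0.3) = -10.02000, F(2.9) = 22.22000
x_2 = 2.90000 − 22.22000·(2.90000 − 0.30000) / (22.22000 − (-10.02000)) = 2.90000 − (57.77200)/(32.24000) = 1.10806
F(1.10806) = -2.89600
x_3 = 1.10806 − (-2.89600)·(1.10806 − 2.90000) / (-2.89600 − 22.22000) = 1.10806 − (5.18944)/(-25.11600) = 1.31468

1.108, 1.315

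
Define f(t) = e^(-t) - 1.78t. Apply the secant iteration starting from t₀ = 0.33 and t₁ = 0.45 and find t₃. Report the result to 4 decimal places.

f(0.33) = 0.131524, f(0.45) = -0.163372
t₂ = 0.450000 − (-0.163372)·(0.450000 − 0.330000) / (-0.163372 − 0.131524) = 0.450000 − (-0.019605)/(-0.294896) = 0.383520
f(0.383520) = -0.001207
t₃ = 0.383520 − (-0.001207)·(0.383520 − 0.450000) / (-0.001207 − (-0.163372)) = 0.383520 − (0.000080)/(0.162164) = 0.383025

0.3830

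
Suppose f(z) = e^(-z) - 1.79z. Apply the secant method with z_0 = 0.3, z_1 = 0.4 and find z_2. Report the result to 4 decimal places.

f(0.3) = 0.203818, f(0.4) = -0.045680
z_2 = 0.400000 − (-0.045680)·(0.400000 − 0.300000) / (-0.045680 − 0.203818) = 0.400000 − (-0.004568)/(-0.249498) = 0.381691

0.3817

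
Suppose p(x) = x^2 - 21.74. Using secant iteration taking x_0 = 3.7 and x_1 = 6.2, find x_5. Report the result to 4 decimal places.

p(3.7) = -8.050000, p(6.2) = 16.700000
x_2 = 6.200000 − 16.700000·(6.200000 − 3.700000) / (16.700000 − (-8.050000)) = 6.200000 − (41.750000)/(24.750000) = 4.513131
p(4.513131) = -1.371646
x_3 = 4.513131 − (-1.371646)·(4.513131 − 6.200000) / (-1.371646 − 16.700000) = 4.513131 − (2.313786)/(-18.071646) = 4.641165
p(4.641165) = -0.199584
x_4 = 4.641165 − (-0.199584)·(4.641165 − 4.513131) / (-0.199584 − (-1.371646)) = 4.641165 − (-0.025554)/(1.172062) = 4.662968
p(4.662968) = 0.003267
x_5 = 4.662968 − 0.003267·(4.662968 − 4.641165) / (0.003267 − (-0.199584)) = 4.662968 − (0.000071)/(0.202851) = 4.662616

4.6626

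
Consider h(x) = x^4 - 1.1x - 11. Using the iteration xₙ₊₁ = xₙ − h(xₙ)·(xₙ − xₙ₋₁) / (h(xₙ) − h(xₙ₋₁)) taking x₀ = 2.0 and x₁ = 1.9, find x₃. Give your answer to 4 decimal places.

h(2.0) = 2.800000, h(1.9) = -0.057900
x₂ = 1.900000 − (-0.057900)·(1.900000 − 2.000000) / (-0.057900 − 2.800000) = 1.900000 − (0.005790)/(-2.857900) = 1.902026
h(1.902026) = -0.004455
x₃ = 1.902026 − (-0.004455)·(1.902026 − 1.900000) / (-0.004455 − (-0.057900)) = 1.902026 − (-0.000009)/(0.053445) = 1.902195

1.9022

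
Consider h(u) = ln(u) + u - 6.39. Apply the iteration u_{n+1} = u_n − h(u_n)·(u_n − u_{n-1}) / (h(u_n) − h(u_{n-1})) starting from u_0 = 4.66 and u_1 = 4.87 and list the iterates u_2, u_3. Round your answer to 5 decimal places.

h(4.66) = -0.1909846, h(4.87) = 0.0630939
u_2 = 4.8700000 − 0.0630939·(4.8700000 − 4.6600000) / (0.0630939 − (-0.1909846)) = 4.8700000 − (0.0132497)/(0.2540785) = 4.8178518
h(4.8178518) = 0.0001800
u_3 = 4.8178518 − 0.0001800·(4.8178518 − 4.8700000) / (0.0001800 − 0.0630939) = 4.8178518 − (-0.0000094)/(-0.0629139) = 4.8177026

4.81785, 4.81770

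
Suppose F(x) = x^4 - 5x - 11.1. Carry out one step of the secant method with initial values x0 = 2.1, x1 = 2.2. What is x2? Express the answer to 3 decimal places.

F(2.1) = -2.15190, F(2.2) = 1.32560
x2 = 2.20000 − 1.32560·(2.20000 − 2.10000) / (1.32560 − (-2.15190)) = 2.20000 − (0.13256)/(3.47750) = 2.16188

2.162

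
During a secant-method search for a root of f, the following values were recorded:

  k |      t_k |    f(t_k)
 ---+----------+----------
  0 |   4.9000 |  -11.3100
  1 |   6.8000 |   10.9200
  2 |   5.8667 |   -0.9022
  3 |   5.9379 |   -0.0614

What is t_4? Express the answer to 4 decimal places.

t_4 = 5.9379 − (-0.0614)·(5.9379 − 5.8667) / (-0.0614 − (-0.9022))
   = 5.9379 − (-0.004372)/(0.840800) = 5.943099

5.9431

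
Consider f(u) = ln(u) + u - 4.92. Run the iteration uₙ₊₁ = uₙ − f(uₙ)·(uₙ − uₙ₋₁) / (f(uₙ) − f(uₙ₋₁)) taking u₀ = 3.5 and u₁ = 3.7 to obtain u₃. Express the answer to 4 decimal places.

f(3.5) = -0.167237, f(3.7) = 0.088333
u₂ = 3.700000 − 0.088333·(3.700000 − 3.500000) / (0.088333 − (-0.167237)) = 3.700000 − (0.017667)/(0.255570) = 3.630874
f(3.630874) = 0.000347
u₃ = 3.630874 − 0.000347·(3.630874 − 3.700000) / (0.000347 − 0.088333) = 3.630874 − (-0.000024)/(-0.087986) = 3.630601

3.6306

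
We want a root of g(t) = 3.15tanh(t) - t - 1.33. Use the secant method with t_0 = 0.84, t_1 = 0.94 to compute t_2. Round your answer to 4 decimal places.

0.8574

g(0.84) = -0.009701, g(0.94) = 0.045950
t_2 = 0.940000 − 0.045950·(0.940000 − 0.840000) / (0.045950 − (-0.009701)) = 0.940000 − (0.004595)/(0.055652) = 0.857432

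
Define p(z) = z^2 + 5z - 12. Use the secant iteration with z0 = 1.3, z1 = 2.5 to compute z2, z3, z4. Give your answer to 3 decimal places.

1.733, 1.769, 1.772

p(1.3) = -3.81000, p(2.5) = 6.75000
z2 = 2.50000 − 6.75000·(2.50000 − 1.30000) / (6.75000 − (-3.81000)) = 2.50000 − (8.10000)/(10.56000) = 1.73295
p(1.73295) = -0.33210
z3 = 1.73295 − (-0.33210)·(1.73295 − 2.50000) / (-0.33210 − 6.75000) = 1.73295 − (0.25473)/(-7.08210) = 1.76892
p(1.76892) = -0.02630
z4 = 1.76892 − (-0.02630)·(1.76892 − 1.73295) / (-0.02630 − (-0.33210)) = 1.76892 − (-0.00095)/(0.30580) = 1.77202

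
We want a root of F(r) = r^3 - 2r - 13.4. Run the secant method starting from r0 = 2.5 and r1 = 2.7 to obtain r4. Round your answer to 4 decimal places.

F(2.5) = -2.775000, F(2.7) = 0.883000
r2 = 2.700000 − 0.883000·(2.700000 − 2.500000) / (0.883000 − (-2.775000)) = 2.700000 − (0.176600)/(3.658000) = 2.651722
F(2.651722) = -0.057512
r3 = 2.651722 − (-0.057512)·(2.651722 − 2.700000) / (-0.057512 − 0.883000) = 2.651722 − (0.002777)/(-0.940512) = 2.654674
F(2.654674) = -0.001071
r4 = 2.654674 − (-0.001071)·(2.654674 − 2.651722) / (-0.001071 − (-0.057512)) = 2.654674 − (-0.000003)/(0.056441) = 2.654730

2.6547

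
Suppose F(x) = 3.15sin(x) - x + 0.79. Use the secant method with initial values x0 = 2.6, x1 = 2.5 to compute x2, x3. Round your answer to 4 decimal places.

2.5485, 2.5491

F(2.6) = -0.186171, F(2.5) = 0.175187
x2 = 2.500000 − 0.175187·(2.500000 − 2.600000) / (0.175187 − (-0.186171)) = 2.500000 − (-0.017519)/(0.361358) = 2.548480
F(2.548480) = 0.002195
x3 = 2.548480 − 0.002195·(2.548480 − 2.500000) / (0.002195 − 0.175187) = 2.548480 − (0.000106)/(-0.172992) = 2.549095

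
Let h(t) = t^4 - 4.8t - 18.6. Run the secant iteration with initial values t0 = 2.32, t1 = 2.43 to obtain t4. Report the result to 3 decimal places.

2.337

h(2.32) = -0.76577, h(2.43) = 4.60384
t2 = 2.43000 − 4.60384·(2.43000 − 2.32000) / (4.60384 − (-0.76577)) = 2.43000 − (0.50642)/(5.36961) = 2.33569
h(2.33569) = -0.04953
t3 = 2.33569 − (-0.04953)·(2.33569 − 2.43000) / (-0.04953 − 4.60384) = 2.33569 − (0.00467)/(-4.65337) = 2.33669
h(2.33669) = -0.00315
t4 = 2.33669 − (-0.00315)·(2.33669 − 2.33569) / (-0.00315 − (-0.04953)) = 2.33669 − (0.00000)/(0.04638) = 2.33676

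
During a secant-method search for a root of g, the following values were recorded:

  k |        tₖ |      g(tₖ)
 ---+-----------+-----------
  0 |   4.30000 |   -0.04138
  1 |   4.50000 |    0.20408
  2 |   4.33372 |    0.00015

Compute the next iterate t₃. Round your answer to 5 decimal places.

4.33360

t₃ = 4.33372 − 0.00015·(4.33372 − 4.50000) / (0.00015 − 0.20408)
   = 4.33372 − (-0.0000249)/(-0.2039300) = 4.3335977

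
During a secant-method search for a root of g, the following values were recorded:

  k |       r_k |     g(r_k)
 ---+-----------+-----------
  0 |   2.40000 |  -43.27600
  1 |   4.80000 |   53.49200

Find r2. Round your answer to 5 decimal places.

r2 = 4.80000 − 53.49200·(4.80000 − 2.40000) / (53.49200 − (-43.27600))
   = 4.80000 − (128.3808000)/(96.7680000) = 3.4733135

3.47331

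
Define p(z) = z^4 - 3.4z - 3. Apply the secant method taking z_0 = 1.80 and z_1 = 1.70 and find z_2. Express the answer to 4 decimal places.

p(1.80) = 1.377600, p(1.70) = -0.427900
z_2 = 1.700000 − (-0.427900)·(1.700000 − 1.800000) / (-0.427900 − 1.377600) = 1.700000 − (0.042790)/(-1.805500) = 1.723700

1.7237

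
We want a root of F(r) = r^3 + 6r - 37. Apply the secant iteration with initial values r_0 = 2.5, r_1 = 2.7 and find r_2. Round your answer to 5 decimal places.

F(2.5) = -6.3750000, F(2.7) = -1.1170000
r_2 = 2.7000000 − (-1.1170000)·(2.7000000 − 2.5000000) / (-1.1170000 − (-6.3750000)) = 2.7000000 − (-0.2234000)/(5.2580000) = 2.7424876

2.74249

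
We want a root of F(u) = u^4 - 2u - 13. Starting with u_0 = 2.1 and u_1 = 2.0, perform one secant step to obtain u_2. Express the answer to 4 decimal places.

2.0308

F(2.1) = 2.248100, F(2.0) = -1.000000
u_2 = 2.000000 − (-1.000000)·(2.000000 − 2.100000) / (-1.000000 − 2.248100) = 2.000000 − (0.100000)/(-3.248100) = 2.030787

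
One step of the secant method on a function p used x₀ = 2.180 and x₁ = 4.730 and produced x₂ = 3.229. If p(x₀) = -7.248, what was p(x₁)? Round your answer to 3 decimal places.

The secant line through (2.180, -7.248) and (4.730, p(x₁)) crosses zero at x₂ = 3.229.
So (2.180, -7.248), (4.730, p(x₁)), (3.229, 0) are collinear:
p(x₁) = -7.248 · (4.730 − 3.229) / (2.180 − 3.229) = -7.248 · (1.50100)/(-1.04900) = 10.37107

10.371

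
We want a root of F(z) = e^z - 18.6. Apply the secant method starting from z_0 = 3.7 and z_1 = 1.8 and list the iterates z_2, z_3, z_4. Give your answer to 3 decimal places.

F(3.7) = 21.84730, F(1.8) = -12.55035
z_2 = 1.80000 − (-12.55035)·(1.80000 − 3.70000) / (-12.55035 − 21.84730) = 1.80000 − (23.84567)/(-34.39766) = 2.49324
F(2.49324) = -6.49964
z_3 = 2.49324 − (-6.49964)·(2.49324 − 1.80000) / (-6.49964 − (-12.55035)) = 2.49324 − (-4.50578)/(6.05071) = 3.23790
F(3.23790) = 6.88027
z_4 = 3.23790 − 6.88027·(3.23790 − 2.49324) / (6.88027 − (-6.49964)) = 3.23790 − (5.12352)/(13.37991) = 2.85498

2.493, 3.238, 2.855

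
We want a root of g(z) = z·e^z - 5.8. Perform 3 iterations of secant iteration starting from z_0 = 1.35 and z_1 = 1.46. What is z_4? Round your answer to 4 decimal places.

1.4125

g(1.35) = -0.592476, g(1.46) = 0.486701
z_2 = 1.460000 − 0.486701·(1.460000 − 1.350000) / (0.486701 − (-0.592476)) = 1.460000 − (0.053537)/(1.079176) = 1.410391
g(1.410391) = -0.020844
z_3 = 1.410391 − (-0.020844)·(1.410391 − 1.460000) / (-0.020844 − 0.486701) = 1.410391 − (0.001034)/(-0.507545) = 1.412428
g(1.412428) = -0.000693
z_4 = 1.412428 − (-0.000693)·(1.412428 − 1.410391) / (-0.000693 − (-0.020844)) = 1.412428 − (-0.000001)/(0.020152) = 1.412498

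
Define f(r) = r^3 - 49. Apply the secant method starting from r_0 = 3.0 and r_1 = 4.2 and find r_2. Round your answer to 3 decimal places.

3.561

f(3.0) = -22.00000, f(4.2) = 25.08800
r_2 = 4.20000 − 25.08800·(4.20000 − 3.00000) / (25.08800 − (-22.00000)) = 4.20000 − (30.10560)/(47.08800) = 3.56065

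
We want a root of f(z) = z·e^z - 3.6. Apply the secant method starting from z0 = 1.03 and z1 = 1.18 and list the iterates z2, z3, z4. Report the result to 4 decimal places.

f(1.03) = -0.714902, f(1.18) = 0.240162
z2 = 1.180000 − 0.240162·(1.180000 − 1.030000) / (0.240162 − (-0.714902)) = 1.180000 − (0.036024)/(0.955064) = 1.142281
f(1.142281) = -0.020197
z3 = 1.142281 − (-0.020197)·(1.142281 − 1.180000) / (-0.020197 − 0.240162) = 1.142281 − (0.000762)/(-0.260359) = 1.145207
f(1.145207) = -0.000510
z4 = 1.145207 − (-0.000510)·(1.145207 − 1.142281) / (-0.000510 − (-0.020197)) = 1.145207 − (-0.000001)/(0.019687) = 1.145283

1.1423, 1.1452, 1.1453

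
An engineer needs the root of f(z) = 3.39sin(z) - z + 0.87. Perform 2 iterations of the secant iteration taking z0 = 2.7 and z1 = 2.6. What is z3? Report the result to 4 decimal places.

f(2.7) = -0.381182, f(2.6) = 0.017550
z2 = 2.600000 − 0.017550·(2.600000 − 2.700000) / (0.017550 − (-0.381182)) = 2.600000 − (-0.001755)/(0.398732) = 2.604401
f(2.604401) = 0.000346
z3 = 2.604401 − 0.000346·(2.604401 − 2.600000) / (0.000346 − 0.017550) = 2.604401 − (0.000002)/(-0.017204) = 2.604490

2.6045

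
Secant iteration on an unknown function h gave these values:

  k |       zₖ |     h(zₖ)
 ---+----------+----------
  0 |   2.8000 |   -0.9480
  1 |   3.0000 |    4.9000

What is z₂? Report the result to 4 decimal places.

z₂ = 3.0000 − 4.9000·(3.0000 − 2.8000) / (4.9000 − (-0.9480))
   = 3.0000 − (0.980000)/(5.848000) = 2.832421

2.8324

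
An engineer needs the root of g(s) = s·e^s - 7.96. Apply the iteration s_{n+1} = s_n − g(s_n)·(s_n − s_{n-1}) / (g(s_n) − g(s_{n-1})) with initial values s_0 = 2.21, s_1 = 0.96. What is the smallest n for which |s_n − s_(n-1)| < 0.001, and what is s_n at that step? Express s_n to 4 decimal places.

g(2.21) = 12.185733, g(0.96) = -5.452771
s_2 = 0.960000 − (-5.452771)·(-1.250000)/(-17.638505) = 1.346425;  |Δ| = 0.386425
g(1.346425) = -2.784798
s_3 = 1.346425 − (-2.784798)·(0.386425)/(2.667974) = 1.749771;  |Δ| = 0.403346
g(1.749771) = 2.106934
s_4 = 1.749771 − 2.106934·(0.403346)/(4.891732) = 1.576045;  |Δ| = 0.173726
g(1.576045) = -0.338577
s_5 = 1.576045 − (-0.338577)·(-0.173726)/(-2.445511) = 1.600097;  |Δ| = 0.024052
g(1.600097) = -0.033901
s_6 = 1.600097 − (-0.033901)·(0.024052)/(0.304676) = 1.602773;  |Δ| = 0.002676
g(1.602773) = 0.000632
s_7 = 1.602773 − 0.000632·(0.002676)/(0.034533) = 1.602724;  |Δ| = 0.000049
|s_7 − s_6| = 0.000049 < 0.001

n = 7, s_n = 1.6027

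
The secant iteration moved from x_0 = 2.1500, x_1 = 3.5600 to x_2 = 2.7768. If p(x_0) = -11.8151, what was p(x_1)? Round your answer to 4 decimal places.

The secant line through (2.1500, -11.8151) and (3.5600, p(x_1)) crosses zero at x_2 = 2.7768.
So (2.1500, -11.8151), (3.5600, p(x_1)), (2.7768, 0) are collinear:
p(x_1) = -11.8151 · (3.5600 − 2.7768) / (2.1500 − 2.7768) = -11.8151 · (0.783200)/(-0.626800) = 14.763220

14.7632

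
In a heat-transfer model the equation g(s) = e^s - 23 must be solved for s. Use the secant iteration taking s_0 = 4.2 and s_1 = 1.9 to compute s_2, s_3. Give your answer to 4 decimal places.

2.5254, 3.6561

g(4.2) = 43.686331, g(1.9) = -16.314106
s_2 = 1.900000 − (-16.314106)·(1.900000 − 4.200000) / (-16.314106 − 43.686331) = 1.900000 − (37.522443)/(-60.000437) = 2.525369
g(2.525369) = -10.504489
s_3 = 2.525369 − (-10.504489)·(2.525369 − 1.900000) / (-10.504489 − (-16.314106)) = 2.525369 − (-6.569187)/(5.809617) = 3.656113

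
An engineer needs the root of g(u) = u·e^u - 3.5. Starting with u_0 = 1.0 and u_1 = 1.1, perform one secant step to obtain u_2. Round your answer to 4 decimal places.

1.1333

g(1.0) = -0.781718, g(1.1) = -0.195417
u_2 = 1.100000 − (-0.195417)·(1.100000 − 1.000000) / (-0.195417 − (-0.781718)) = 1.100000 − (-0.019542)/(0.586301) = 1.133331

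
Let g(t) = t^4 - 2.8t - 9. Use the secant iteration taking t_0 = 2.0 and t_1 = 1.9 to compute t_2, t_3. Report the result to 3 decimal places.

1.948, 1.950

g(2.0) = 1.40000, g(1.9) = -1.28790
t_2 = 1.90000 − (-1.28790)·(1.90000 − 2.00000) / (-1.28790 − 1.40000) = 1.90000 − (0.12879)/(-2.68790) = 1.94791
g(1.94791) = -0.05690
t_3 = 1.94791 − (-0.05690)·(1.94791 − 1.90000) / (-0.05690 − (-1.28790)) = 1.94791 − (-0.00273)/(1.23100) = 1.95013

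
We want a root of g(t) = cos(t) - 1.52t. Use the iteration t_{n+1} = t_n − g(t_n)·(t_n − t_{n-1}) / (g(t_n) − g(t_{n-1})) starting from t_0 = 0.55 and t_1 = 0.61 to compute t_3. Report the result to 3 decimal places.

g(0.55) = 0.01652, g(0.61) = -0.10755
t_2 = 0.61000 − (-0.10755)·(0.61000 − 0.55000) / (-0.10755 − 0.01652) = 0.61000 − (-0.00645)/(-0.12408) = 0.55799
g(0.55799) = 0.00017
t_3 = 0.55799 − 0.00017·(0.55799 − 0.61000) / (0.00017 − (-0.10755)) = 0.55799 − (-0.00001)/(0.10773) = 0.55808

0.558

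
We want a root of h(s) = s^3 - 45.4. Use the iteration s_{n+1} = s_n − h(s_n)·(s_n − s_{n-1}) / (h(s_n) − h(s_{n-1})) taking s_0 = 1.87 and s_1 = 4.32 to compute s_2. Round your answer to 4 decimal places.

h(1.87) = -38.860797, h(4.32) = 35.221568
s_2 = 4.320000 − 35.221568·(4.320000 − 1.870000) / (35.221568 − (-38.860797)) = 4.320000 − (86.292842)/(74.082365) = 3.155177

3.1552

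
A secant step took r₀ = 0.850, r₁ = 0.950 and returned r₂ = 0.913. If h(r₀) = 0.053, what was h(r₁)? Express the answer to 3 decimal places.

-0.031

The secant line through (0.850, 0.053) and (0.950, h(r₁)) crosses zero at r₂ = 0.913.
So (0.850, 0.053), (0.950, h(r₁)), (0.913, 0) are collinear:
h(r₁) = 0.053 · (0.950 − 0.913) / (0.850 − 0.913) = 0.053 · (0.03700)/(-0.06300) = -0.03113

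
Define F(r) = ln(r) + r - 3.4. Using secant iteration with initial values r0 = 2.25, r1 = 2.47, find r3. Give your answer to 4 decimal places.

2.4884

F(2.25) = -0.339070, F(2.47) = -0.025782
r2 = 2.470000 − (-0.025782)·(2.470000 − 2.250000) / (-0.025782 − (-0.339070)) = 2.470000 − (-0.005672)/(0.313288) = 2.488105
F(2.488105) = -0.000374
r3 = 2.488105 − (-0.000374)·(2.488105 − 2.470000) / (-0.000374 − (-0.025782)) = 2.488105 − (-0.000007)/(0.025408) = 2.488371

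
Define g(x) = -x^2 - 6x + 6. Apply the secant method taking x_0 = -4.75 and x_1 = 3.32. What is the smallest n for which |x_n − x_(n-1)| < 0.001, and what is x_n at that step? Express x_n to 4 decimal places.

g(-4.75) = 11.937500, g(3.32) = -24.942400
x_2 = 3.320000 − (-24.942400)·(8.070000)/(-36.879900) = -2.137856;  |Δ| = 5.457856
g(-2.137856) = 14.256707
x_3 = -2.137856 − 14.256707·(-5.457856)/(39.199107) = -0.152835;  |Δ| = 1.985021
g(-0.152835) = 6.893649
x_4 = -0.152835 − 6.893649·(1.985021)/(-7.363058) = 1.705638;  |Δ| = 1.858472
g(1.705638) = -7.143026
x_5 = 1.705638 − (-7.143026)·(1.858472)/(-14.036675) = 0.759893;  |Δ| = 0.945745
g(0.759893) = 0.863207
x_6 = 0.759893 − 0.863207·(-0.945745)/(8.006233) = 0.861860;  |Δ| = 0.101967
g(0.861860) = 0.086038
x_7 = 0.861860 − 0.086038·(0.101967)/(-0.777170) = 0.873148;  |Δ| = 0.011288
g(0.873148) = -0.001278
x_8 = 0.873148 − (-0.001278)·(0.011288)/(-0.087316) = 0.872983;  |Δ| = 0.000165
|x_8 − x_7| = 0.000165 < 0.001

n = 8, x_n = 0.8730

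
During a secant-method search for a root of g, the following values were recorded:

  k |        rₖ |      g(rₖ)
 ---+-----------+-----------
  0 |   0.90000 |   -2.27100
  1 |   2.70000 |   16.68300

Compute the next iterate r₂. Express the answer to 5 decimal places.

1.11567

r₂ = 2.70000 − 16.68300·(2.70000 − 0.90000) / (16.68300 − (-2.27100))
   = 2.70000 − (30.0294000)/(18.9540000) = 1.1156695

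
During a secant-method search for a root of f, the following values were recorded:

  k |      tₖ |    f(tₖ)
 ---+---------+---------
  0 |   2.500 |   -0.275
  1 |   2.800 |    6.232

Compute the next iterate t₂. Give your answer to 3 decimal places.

2.513

t₂ = 2.800 − 6.232·(2.800 − 2.500) / (6.232 − (-0.275))
   = 2.800 − (1.86960)/(6.50700) = 2.51268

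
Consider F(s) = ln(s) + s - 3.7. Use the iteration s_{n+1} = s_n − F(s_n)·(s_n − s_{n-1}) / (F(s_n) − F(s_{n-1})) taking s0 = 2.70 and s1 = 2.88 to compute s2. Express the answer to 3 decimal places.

2.705

F(2.70) = -0.00675, F(2.88) = 0.23779
s2 = 2.88000 − 0.23779·(2.88000 − 2.70000) / (0.23779 − (-0.00675)) = 2.88000 − (0.04280)/(0.24454) = 2.70497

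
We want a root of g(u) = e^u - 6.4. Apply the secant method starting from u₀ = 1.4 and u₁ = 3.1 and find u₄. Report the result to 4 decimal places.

g(1.4) = -2.344800, g(3.1) = 15.797951
u₂ = 3.100000 − 15.797951·(3.100000 − 1.400000) / (15.797951 − (-2.344800)) = 3.100000 − (26.856517)/(18.142751) = 1.619711
g(1.619711) = -1.348370
u₃ = 1.619711 − (-1.348370)·(1.619711 − 3.100000) / (-1.348370 − 15.797951) = 1.619711 − (1.995978)/(-17.146322) = 1.736119
g(1.736119) = -0.724723
u₄ = 1.736119 − (-0.724723)·(1.736119 − 1.619711) / (-0.724723 − (-1.348370)) = 1.736119 − (-0.084364)/(0.623648) = 1.871394

1.8714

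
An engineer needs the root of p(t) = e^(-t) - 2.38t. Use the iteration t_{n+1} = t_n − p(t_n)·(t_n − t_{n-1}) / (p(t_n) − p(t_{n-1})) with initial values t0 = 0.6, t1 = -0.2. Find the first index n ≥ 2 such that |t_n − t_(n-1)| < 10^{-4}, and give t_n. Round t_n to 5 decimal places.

n = 5, t_n = 0.30860

p(0.6) = -0.8791884, p(-0.2) = 1.6974028
t2 = -0.2000000 − 1.6974028·(-0.8000000)/(2.5765911) = 0.3270228;  |Δ| = 0.5270228
p(0.3270228) = -0.0572469
t3 = 0.3270228 − (-0.0572469)·(0.5270228)/(-1.7546496) = 0.3098282;  |Δ| = 0.0171946
p(0.3098282) = -0.0038182
t4 = 0.3098282 − (-0.0038182)·(-0.0171946)/(0.0534287) = 0.3085994;  |Δ| = 0.0012288
p(0.3085994) = 0.0000083
t5 = 0.3085994 − 0.0000083·(-0.0012288)/(0.0038265) = 0.3086021;  |Δ| = 0.0000027
|t5 − t4| = 0.0000027 < 10^{-4}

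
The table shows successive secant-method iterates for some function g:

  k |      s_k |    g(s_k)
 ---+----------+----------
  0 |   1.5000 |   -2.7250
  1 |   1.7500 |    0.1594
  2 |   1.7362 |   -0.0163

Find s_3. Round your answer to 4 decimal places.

s_3 = 1.7362 − (-0.0163)·(1.7362 − 1.7500) / (-0.0163 − 0.1594)
   = 1.7362 − (0.000225)/(-0.175700) = 1.737480

1.7375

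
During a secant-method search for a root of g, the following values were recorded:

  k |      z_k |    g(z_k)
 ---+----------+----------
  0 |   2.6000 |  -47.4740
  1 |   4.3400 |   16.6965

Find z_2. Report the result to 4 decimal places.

z_2 = 4.3400 − 16.6965·(4.3400 − 2.6000) / (16.6965 − (-47.4740))
   = 4.3400 − (29.051910)/(64.170500) = 3.887270

3.8873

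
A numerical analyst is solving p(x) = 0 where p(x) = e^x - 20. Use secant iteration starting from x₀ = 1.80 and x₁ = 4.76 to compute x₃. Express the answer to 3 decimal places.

p(1.80) = -13.95035, p(4.76) = 96.74593
x₂ = 4.76000 − 96.74593·(4.76000 − 1.80000) / (96.74593 − (-13.95035)) = 4.76000 − (286.36794)/(110.69628) = 2.17303
p(2.17303) = -11.21514
x₃ = 2.17303 − (-11.21514)·(2.17303 − 4.76000) / (-11.21514 − 96.74593) = 2.17303 − (29.01322)/(-107.96106) = 2.44177

2.442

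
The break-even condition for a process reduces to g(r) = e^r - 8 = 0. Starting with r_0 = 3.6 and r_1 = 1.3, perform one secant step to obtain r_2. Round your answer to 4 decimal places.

g(3.6) = 28.598234, g(1.3) = -4.330703
r_2 = 1.300000 − (-4.330703)·(1.300000 − 3.600000) / (-4.330703 − 28.598234) = 1.300000 − (9.960618)/(-32.928938) = 1.602488

1.6025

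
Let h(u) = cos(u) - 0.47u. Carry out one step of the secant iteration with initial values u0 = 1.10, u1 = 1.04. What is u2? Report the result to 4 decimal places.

h(1.10) = -0.063404, h(1.04) = 0.017420
u2 = 1.040000 − 0.017420·(1.040000 − 1.100000) / (0.017420 − (-0.063404)) = 1.040000 − (-0.001045)/(0.080824) = 1.052932

1.0529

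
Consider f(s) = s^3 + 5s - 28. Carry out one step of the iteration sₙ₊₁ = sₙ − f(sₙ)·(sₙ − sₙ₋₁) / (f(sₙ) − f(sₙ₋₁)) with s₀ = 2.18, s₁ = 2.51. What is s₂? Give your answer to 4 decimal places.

f(2.18) = -6.739768, f(2.51) = 0.363251
s₂ = 2.510000 − 0.363251·(2.510000 − 2.180000) / (0.363251 − (-6.739768)) = 2.510000 − (0.119873)/(7.103019) = 2.493124

2.4931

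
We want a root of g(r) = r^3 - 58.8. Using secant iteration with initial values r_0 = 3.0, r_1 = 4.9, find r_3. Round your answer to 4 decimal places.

3.8381

g(3.0) = -31.800000, g(4.9) = 58.849000
r_2 = 4.900000 − 58.849000·(4.900000 − 3.000000) / (58.849000 − (-31.800000)) = 4.900000 − (111.813100)/(90.649000) = 3.666527
g(3.666527) = -9.509339
r_3 = 3.666527 − (-9.509339)·(3.666527 − 4.900000) / (-9.509339 − 58.849000) = 3.666527 − (11.729514)/(-68.358339) = 3.838116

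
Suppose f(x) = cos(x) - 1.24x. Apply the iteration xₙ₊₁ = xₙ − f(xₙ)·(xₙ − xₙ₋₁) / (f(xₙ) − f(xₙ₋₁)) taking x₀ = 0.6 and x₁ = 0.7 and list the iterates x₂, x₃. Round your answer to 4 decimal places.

0.6441, 0.6446

f(0.6) = 0.081336, f(0.7) = -0.103158
x₂ = 0.700000 − (-0.103158)·(0.700000 − 0.600000) / (-0.103158 − 0.081336) = 0.700000 − (-0.010316)/(-0.184493) = 0.644086
f(0.644086) = 0.000982
x₃ = 0.644086 − 0.000982·(0.644086 − 0.700000) / (0.000982 − (-0.103158)) = 0.644086 − (-0.000055)/(0.104140) = 0.644613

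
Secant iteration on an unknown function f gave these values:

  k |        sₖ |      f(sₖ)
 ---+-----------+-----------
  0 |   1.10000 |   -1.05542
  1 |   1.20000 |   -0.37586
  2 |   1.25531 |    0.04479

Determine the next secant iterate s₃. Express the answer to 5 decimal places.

1.24942

s₃ = 1.25531 − 0.04479·(1.25531 − 1.20000) / (0.04479 − (-0.37586))
   = 1.25531 − (0.0024773)/(0.4206500) = 1.2494207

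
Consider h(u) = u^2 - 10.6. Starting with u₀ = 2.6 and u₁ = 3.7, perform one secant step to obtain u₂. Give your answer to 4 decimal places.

3.2095

h(2.6) = -3.840000, h(3.7) = 3.090000
u₂ = 3.700000 − 3.090000·(3.700000 − 2.600000) / (3.090000 − (-3.840000)) = 3.700000 − (3.399000)/(6.930000) = 3.209524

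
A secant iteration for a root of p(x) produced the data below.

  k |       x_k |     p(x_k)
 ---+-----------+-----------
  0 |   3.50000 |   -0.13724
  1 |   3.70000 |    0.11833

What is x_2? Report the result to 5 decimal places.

3.60740

x_2 = 3.70000 − 0.11833·(3.70000 − 3.50000) / (0.11833 − (-0.13724))
   = 3.70000 − (0.0236660)/(0.2555700) = 3.6073991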